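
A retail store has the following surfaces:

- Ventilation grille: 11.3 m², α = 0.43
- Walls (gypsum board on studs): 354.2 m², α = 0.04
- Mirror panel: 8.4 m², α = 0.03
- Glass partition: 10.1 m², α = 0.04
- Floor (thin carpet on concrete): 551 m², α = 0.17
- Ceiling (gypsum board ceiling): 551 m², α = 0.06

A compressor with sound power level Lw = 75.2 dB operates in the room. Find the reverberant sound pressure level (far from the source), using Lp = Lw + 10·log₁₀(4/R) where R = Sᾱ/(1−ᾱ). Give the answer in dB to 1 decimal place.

A = 146.413 sabins; S = 1486.0 m².
ᾱ = 146.413/1486.0 = 0.0985; R = Sᾱ/(1−ᾱ) = 146.413/(1−0.0985) = 162.410 m².
Lp = Lw + 10 log₁₀(4/R) = 75.2 -16.09 = 59.1 dB.

59.1 dB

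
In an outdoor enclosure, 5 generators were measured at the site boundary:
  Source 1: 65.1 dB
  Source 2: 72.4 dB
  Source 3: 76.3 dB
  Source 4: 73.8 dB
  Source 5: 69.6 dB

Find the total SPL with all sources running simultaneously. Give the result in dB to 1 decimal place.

79.8 dB

Σ 10^(Lᵢ/10) = 9.638e+07.
L_total = 10·log₁₀(9.638e+07) = 79.8 dB.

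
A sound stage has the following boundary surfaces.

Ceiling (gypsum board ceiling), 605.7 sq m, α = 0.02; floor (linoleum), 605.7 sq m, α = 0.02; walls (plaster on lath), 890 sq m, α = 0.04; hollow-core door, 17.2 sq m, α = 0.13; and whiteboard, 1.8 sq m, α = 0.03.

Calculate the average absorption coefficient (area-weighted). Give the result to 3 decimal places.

S = Σ Sᵢ = 605.7 + 605.7 + 890 + 17.2 + 1.8 = 2120.4 sq m.
Weighted sum Σ Sα = 62.118.
ᾱ = A/S = 0.029.

0.029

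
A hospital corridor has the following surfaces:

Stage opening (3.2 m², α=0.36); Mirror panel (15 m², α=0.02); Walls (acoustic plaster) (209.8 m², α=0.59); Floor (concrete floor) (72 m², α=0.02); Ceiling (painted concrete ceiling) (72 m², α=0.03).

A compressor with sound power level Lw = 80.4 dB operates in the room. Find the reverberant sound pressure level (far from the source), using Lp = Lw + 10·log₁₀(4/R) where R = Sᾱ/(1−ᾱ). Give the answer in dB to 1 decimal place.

63.5 dB

Σ(Sᵢαᵢ) = 3.2·0.36 + 15·0.02 + 209.8·0.59 + 72·0.02 + 72·0.03 = 128.834; total area S = 372.0 m².
ᾱ = 0.3463, so room constant R = A/(1−ᾱ) = 197.084 m².
Lp = Lw + 10 log₁₀(4/R) = 80.4 -16.93 = 63.5 dB.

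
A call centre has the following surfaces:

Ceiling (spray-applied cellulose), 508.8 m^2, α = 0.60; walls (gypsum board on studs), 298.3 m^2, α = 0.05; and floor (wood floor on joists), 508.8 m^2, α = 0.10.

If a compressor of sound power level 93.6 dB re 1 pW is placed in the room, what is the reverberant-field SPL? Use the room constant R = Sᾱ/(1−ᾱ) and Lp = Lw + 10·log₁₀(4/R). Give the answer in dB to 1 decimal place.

A = 371.075 sabins; S = 1315.9 m^2.
ᾱ = 371.075/1315.9 = 0.2820; R = Sᾱ/(1−ᾱ) = 371.075/(1−0.2820) = 516.818 m^2.
Lp = 93.6 + 10·log₁₀(4/516.818) = 93.6 + (-21.11) = 72.5 dB.

72.5 dB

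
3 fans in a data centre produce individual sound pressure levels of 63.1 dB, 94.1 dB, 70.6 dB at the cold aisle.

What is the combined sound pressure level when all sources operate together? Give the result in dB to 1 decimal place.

Σ 10^(Lᵢ/10) = 2.584e+09.
Combined level = 10 log₁₀(2.584e+09) = 94.1 dB.

94.1 dB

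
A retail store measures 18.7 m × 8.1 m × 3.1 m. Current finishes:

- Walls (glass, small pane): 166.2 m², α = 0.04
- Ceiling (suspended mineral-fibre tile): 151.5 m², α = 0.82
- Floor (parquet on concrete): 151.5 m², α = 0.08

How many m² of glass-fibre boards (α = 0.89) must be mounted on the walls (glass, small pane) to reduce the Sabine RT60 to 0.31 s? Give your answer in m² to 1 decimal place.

Equivalent absorption area: A₁ = 166.2*0.04 + 151.5*0.82 + 151.5*0.08 = 142.998 m².
Required A₂ = 0.161·469.557/0.31 = 243.867 sabins.
Absorption to add: 243.867 − 142.998 = 100.869 sabins.
Each m² of panel replacing the walls (glass, small pane) adds (0.89 − 0.04) = 0.85 sabins.
Panel area = 100.869 / 0.85 = 118.7 m².

118.7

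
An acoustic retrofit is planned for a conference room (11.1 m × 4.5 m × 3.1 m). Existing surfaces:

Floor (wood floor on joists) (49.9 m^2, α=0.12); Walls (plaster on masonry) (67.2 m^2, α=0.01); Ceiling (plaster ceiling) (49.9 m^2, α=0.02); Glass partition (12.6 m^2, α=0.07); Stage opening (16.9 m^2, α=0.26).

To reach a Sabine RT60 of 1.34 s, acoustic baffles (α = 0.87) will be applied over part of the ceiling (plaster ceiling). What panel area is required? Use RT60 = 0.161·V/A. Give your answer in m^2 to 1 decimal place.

Summing Sᵢαᵢ: 5.988 + 0.672 + 0.998 + 0.882 + 4.394 → A₁ = 12.934 sabins.
Required A₂ = 0.161·154.845/1.34 = 18.605 sabins.
Absorption to add: 18.605 − 12.934 = 5.671 sabins.
Each m^2 of panel replacing the ceiling (plaster ceiling) adds (0.87 − 0.02) = 0.85 sabins.
Area = ΔA/Δα = 5.671/0.85 = 6.7 m^2.

6.7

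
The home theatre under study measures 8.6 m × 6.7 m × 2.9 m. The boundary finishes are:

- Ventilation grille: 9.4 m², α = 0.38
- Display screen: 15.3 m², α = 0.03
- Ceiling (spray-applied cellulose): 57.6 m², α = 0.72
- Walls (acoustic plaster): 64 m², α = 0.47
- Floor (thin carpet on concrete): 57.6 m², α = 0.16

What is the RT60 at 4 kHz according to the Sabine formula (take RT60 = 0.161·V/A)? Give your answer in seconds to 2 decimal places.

Total absorption A = 9.4·0.38 + 15.3·0.03 + 57.6·0.72 + 64·0.47 + 57.6·0.16
  = 3.572 + 0.459 + 41.472 + 30.080 + 9.216 = 84.799 m² sabins.
V = 8.6·6.7·2.9 = 167.098 m³.
RT60 = 0.161 · V / A = 0.161 × 167.098 / 84.799 = 0.32 s.

0.32 sec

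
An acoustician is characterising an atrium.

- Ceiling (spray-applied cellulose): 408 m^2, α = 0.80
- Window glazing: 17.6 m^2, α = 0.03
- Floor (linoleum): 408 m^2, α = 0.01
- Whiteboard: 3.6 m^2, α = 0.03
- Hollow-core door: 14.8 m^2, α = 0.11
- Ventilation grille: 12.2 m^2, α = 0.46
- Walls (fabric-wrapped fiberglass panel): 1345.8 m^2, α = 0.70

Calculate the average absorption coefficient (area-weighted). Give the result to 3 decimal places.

S = Σ Sᵢ = 408 + 17.6 + 408 + 3.6 + 14.8 + 12.2 + 1345.8 = 2210.0 m^2.
A = 408×0.80 + 17.6×0.03 + 408×0.01 + 3.6×0.03 + 14.8×0.11 + 12.2×0.46 + 1345.8×0.70 = 1280.416 sabins.
ᾱ = A/S = 0.579.

0.579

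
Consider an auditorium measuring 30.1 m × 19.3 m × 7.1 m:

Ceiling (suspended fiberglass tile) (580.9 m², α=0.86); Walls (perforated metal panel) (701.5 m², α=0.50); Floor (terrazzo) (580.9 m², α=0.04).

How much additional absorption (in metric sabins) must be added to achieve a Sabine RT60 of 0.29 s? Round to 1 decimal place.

1416.3 sabins

A₁ = Σ Sᵢαᵢ = 580.9*0.86 + 701.5*0.50 + 580.9*0.04 = 873.560 sabins.
V = 4124.603 m³. Required absorption A₂ = 0.161 × 4124.603 / 0.29 = 2289.866 sabins.
ΔA = A₂ − A₁ = 2289.866 − 873.560 = 1416.3 sabins.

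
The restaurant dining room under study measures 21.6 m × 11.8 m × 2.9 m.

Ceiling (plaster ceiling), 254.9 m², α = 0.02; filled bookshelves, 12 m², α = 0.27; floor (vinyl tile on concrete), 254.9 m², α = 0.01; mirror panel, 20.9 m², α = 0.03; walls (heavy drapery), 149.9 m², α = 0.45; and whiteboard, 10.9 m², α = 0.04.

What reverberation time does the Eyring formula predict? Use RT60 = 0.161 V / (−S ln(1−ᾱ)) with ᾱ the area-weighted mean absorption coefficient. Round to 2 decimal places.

1.41 s

Total surface area S = 254.9 + 12 + 254.9 + 20.9 + 149.9 + 10.9 = 703.5 m².
Absorption A = 254.9×0.02 + 12×0.27 + 254.9×0.01 + 20.9×0.03 + 149.9×0.45 + 10.9×0.04 = 79.405 sabins.
Mean coefficient ᾱ = A/S = 0.1129.
−S·ln(1−ᾱ) = −703.5 × ln(1 − 0.1129) = 84.278.
V = 21.6 × 11.8 × 2.9 = 739.152 m³.
T = 0.161·V/[−S·ln(1−ᾱ)] = 0.161·739.152/84.278 = 1.41 s.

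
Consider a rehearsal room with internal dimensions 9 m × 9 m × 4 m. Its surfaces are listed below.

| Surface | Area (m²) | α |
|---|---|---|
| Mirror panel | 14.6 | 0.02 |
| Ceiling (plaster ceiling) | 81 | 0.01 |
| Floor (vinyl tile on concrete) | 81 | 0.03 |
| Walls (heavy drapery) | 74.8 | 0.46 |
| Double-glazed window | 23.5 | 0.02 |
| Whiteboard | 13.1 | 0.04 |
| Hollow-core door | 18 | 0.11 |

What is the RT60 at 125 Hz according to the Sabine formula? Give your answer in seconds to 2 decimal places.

1.27 sec

Equivalent absorption area: A = 14.6×0.02 + 81×0.01 + 81×0.03 + 74.8×0.46 + 23.5×0.02 + 13.1×0.04 + 18×0.11 = 40.914 m².
Volume V = 9 × 9 × 4 = 324 m³.
Sabine: RT60 = 0.161 × 324 / 40.914 = 1.27 s.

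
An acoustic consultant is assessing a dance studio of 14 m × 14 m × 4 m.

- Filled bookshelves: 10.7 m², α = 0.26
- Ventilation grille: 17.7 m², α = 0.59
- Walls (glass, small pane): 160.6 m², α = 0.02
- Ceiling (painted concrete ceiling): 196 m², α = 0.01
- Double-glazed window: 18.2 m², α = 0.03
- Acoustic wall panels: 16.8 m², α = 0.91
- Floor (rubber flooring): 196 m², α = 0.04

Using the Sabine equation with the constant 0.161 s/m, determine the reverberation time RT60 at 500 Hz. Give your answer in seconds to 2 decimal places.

Total absorption A = 10.7×0.26 + 17.7×0.59 + 160.6×0.02 + 196×0.01 + 18.2×0.03 + 16.8×0.91 + 196×0.04
  = 2.782 + 10.443 + 3.212 + 1.960 + 0.546 + 15.288 + 7.840 = 42.071 m² sabins.
Volume V = 14 × 14 × 4 = 784 m³.
Sabine: RT60 = 0.161 × 784 / 42.071 = 3.00 s.

3.00 seconds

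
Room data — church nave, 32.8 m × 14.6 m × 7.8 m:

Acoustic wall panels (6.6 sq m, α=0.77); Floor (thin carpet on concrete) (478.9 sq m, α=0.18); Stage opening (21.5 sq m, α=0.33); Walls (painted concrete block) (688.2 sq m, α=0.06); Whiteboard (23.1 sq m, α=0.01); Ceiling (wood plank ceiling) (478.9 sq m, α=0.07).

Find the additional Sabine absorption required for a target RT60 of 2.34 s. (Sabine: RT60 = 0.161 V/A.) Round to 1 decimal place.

83.6 sabins

Equivalent absorption area: A₁ = 6.6*0.77 + 478.9*0.18 + 21.5*0.33 + 688.2*0.06 + 23.1*0.01 + 478.9*0.07 = 173.425 sq m.
V = 3735.264 m³. Required absorption A₂ = 0.161 × 3735.264 / 2.34 = 256.999 sabins.
Shortfall: 256.999 − 173.425 = 83.6 sabins.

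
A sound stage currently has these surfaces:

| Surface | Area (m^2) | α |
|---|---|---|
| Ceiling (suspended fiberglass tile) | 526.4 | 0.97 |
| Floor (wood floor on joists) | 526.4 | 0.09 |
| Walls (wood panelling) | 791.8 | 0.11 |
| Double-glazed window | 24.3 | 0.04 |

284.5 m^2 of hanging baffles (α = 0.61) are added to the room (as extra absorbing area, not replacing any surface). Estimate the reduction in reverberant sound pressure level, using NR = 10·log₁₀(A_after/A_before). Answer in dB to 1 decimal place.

1.0 dB

A_before = Σ Sᵢαᵢ = 526.4*0.97 + 526.4*0.09 + 791.8*0.11 + 24.3*0.04 = 646.054 sabins.
Treatment contributes 284.5·0.61 = 173.545 sabins.
New total A_after = 819.599 sabins.
NR = 10·log₁₀(819.599/646.054) = 1.0 dB.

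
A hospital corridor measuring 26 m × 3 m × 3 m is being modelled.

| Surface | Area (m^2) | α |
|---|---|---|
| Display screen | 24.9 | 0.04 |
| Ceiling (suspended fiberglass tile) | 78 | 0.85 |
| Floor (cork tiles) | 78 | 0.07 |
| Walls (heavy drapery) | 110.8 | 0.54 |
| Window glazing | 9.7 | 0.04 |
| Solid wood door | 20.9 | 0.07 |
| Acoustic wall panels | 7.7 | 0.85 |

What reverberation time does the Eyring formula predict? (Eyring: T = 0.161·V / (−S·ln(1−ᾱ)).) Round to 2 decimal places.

S = Σ Sᵢ = 330.0 m^2.
Σ(Sᵢαᵢ) = 24.9×0.04 + 78×0.85 + 78×0.07 + 110.8×0.54 + 9.7×0.04 + 20.9×0.07 + 7.7×0.85 = 140.984.
ᾱ = 140.984 / 330.0 = 0.4272.
−S·ln(1−ᾱ) = −330.0 × ln(1 − 0.4272) = 183.882.
V = 26 × 3 × 3 = 234 m³.
RT60 = 0.161 × 234 / 183.882 = 0.20 s.

0.20 seconds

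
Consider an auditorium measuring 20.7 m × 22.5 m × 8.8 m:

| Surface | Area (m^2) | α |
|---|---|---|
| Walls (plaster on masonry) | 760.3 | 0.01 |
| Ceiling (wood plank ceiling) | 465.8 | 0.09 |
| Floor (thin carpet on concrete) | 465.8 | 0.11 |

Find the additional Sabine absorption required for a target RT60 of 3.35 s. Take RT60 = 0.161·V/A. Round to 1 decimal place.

96.2 sabins

Summing Sᵢαᵢ: 7.603 + 41.922 + 51.238 → A₁ = 100.763 sabins.
For T = 3.35 s, need A₂ = 0.161·V/T = 0.161·4098.6/3.35 = 196.977 sabins.
Additional absorption ΔA = 196.977 − 100.763 = 96.2 sabins.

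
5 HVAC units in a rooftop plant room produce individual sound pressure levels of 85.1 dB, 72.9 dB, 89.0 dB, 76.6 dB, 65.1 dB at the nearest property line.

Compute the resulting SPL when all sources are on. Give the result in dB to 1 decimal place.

90.7 dB

Converting to relative power and adding: 10^(85.1/10) + 10^(72.9/10) + 10^(89.0/10) + 10^(76.6/10) + 10^(65.1/10) = 1.186e+09.
Combined level = 10 log₁₀(1.186e+09) = 90.7 dB.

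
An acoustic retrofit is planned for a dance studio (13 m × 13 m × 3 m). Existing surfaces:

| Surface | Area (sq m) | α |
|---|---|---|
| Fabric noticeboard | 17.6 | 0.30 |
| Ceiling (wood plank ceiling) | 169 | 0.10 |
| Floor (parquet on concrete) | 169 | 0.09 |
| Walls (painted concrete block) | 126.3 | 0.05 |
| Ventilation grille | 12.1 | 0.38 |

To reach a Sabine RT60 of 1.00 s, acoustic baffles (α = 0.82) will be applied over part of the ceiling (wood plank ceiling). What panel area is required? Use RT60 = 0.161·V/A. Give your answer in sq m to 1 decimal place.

46.3

A₁ = Σ Sᵢαᵢ = 17.6×0.30 + 169×0.10 + 169×0.09 + 126.3×0.05 + 12.1×0.38 = 48.303 sabins.
Required A₂ = 0.161·507/1.00 = 81.627 sabins.
ΔA needed = 81.627 − 48.303 = 33.324 sabins.
Each sq m of panel replacing the ceiling (wood plank ceiling) adds (0.82 − 0.10) = 0.72 sabins.
Panel area = 33.324 / 0.72 = 46.3 sq m.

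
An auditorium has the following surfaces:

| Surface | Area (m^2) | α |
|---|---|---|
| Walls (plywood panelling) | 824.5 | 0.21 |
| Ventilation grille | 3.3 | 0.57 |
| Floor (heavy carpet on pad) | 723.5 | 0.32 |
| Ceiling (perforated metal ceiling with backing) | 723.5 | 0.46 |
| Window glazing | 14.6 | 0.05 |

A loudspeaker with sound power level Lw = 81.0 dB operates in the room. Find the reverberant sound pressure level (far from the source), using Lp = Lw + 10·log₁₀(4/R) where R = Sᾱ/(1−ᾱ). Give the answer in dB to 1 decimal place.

Σ(Sᵢαᵢ) = 824.5·0.21 + 3.3·0.57 + 723.5·0.32 + 723.5·0.46 + 14.6·0.05 = 740.086; total area S = 2289.4 m^2.
ᾱ = 740.086/2289.4 = 0.3233; R = Sᾱ/(1−ᾱ) = 740.086/(1−0.3233) = 1093.669 m^2.
Lp = 81.0 + 10·log₁₀(4/1093.669) = 81.0 + (-24.37) = 56.6 dB.

56.6 dB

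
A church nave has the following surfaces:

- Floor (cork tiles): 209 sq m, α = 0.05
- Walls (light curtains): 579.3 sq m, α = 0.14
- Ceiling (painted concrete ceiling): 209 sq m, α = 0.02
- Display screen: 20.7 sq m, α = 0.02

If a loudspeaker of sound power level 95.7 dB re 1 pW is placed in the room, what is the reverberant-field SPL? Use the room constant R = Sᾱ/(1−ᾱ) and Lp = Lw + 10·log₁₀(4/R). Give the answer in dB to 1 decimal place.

Σ(Sᵢαᵢ) = 209·0.05 + 579.3·0.14 + 209·0.02 + 20.7·0.02 = 96.146; total area S = 1018.0 sq m.
ᾱ = 96.146/1018.0 = 0.0944; R = Sᾱ/(1−ᾱ) = 96.146/(1−0.0944) = 106.168 sq m.
Lp = Lw + 10 log₁₀(4/R) = 95.7 -14.24 = 81.5 dB.

81.5 dB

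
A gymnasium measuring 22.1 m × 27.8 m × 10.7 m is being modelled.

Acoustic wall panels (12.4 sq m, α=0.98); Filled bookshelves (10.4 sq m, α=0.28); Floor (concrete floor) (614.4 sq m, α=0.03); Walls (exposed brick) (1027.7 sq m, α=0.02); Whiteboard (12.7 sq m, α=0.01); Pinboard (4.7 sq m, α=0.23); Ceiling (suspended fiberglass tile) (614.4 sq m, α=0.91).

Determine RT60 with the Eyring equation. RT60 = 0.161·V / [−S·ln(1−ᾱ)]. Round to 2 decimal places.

1.48 sec

Total surface area S = 12.4 + 10.4 + 614.4 + 1027.7 + 12.7 + 4.7 + 614.4 = 2296.7 sq m.
Σ(Sᵢαᵢ) = 12.4·0.98 + 10.4·0.28 + 614.4·0.03 + 1027.7·0.02 + 12.7·0.01 + 4.7·0.23 + 614.4·0.91 = 614.362.
Mean coefficient ᾱ = A/S = 0.2675.
−S·ln(1−ᾱ) = −2296.7 × ln(1 − 0.2675) = 714.944.
V = 22.1 × 27.8 × 10.7 = 6573.866 m³.
T = 0.161·V/[−S·ln(1−ᾱ)] = 0.161·6573.866/714.944 = 1.48 s.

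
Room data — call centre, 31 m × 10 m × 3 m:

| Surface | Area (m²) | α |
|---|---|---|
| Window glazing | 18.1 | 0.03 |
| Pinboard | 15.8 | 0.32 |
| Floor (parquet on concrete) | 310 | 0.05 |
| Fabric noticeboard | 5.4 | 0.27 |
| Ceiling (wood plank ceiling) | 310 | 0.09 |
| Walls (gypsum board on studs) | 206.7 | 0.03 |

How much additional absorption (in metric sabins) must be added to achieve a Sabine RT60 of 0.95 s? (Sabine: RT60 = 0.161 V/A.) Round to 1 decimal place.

Total absorption A₁ = 18.1×0.03 + 15.8×0.32 + 310×0.05 + 5.4×0.27 + 310×0.09 + 206.7×0.03
  = 0.543 + 5.056 + 15.500 + 1.458 + 27.900 + 6.201 = 56.658 m² sabins.
For T = 0.95 s, need A₂ = 0.161·V/T = 0.161·930/0.95 = 157.611 sabins.
ΔA = A₂ − A₁ = 157.611 − 56.658 = 101.0 sabins.

101.0 sabins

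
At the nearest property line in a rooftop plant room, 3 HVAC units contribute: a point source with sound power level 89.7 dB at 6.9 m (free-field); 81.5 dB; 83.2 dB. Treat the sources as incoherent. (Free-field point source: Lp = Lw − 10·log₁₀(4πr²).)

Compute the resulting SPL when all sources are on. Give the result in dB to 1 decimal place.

Source at 6.9 m: Lp = 89.7 − 10·log₁₀(4π·6.9²) = 89.7 − 10·log₁₀(598.285) = 61.9 dB.
Converting to relative power and adding: 10^(61.9/10) + 10^(81.5/10) + 10^(83.2/10) = 3.517e+08.
L_total = 10·log₁₀(3.517e+08) = 85.5 dB.

85.5 dB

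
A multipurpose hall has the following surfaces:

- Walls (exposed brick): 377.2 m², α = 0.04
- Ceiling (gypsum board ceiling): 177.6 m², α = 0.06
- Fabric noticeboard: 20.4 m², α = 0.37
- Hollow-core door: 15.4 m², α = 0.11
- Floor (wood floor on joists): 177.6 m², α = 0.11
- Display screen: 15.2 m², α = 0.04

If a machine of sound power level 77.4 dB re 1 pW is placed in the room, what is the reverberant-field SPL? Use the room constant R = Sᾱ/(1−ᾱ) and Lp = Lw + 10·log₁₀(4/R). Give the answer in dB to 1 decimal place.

65.7 dB

A = 55.130 sabins; S = 783.4 m².
ᾱ = 55.130/783.4 = 0.0704; R = Sᾱ/(1−ᾱ) = 55.130/(1−0.0704) = 59.305 m².
Lp = 77.4 + 10·log₁₀(4/59.305) = 77.4 + (-11.71) = 65.7 dB.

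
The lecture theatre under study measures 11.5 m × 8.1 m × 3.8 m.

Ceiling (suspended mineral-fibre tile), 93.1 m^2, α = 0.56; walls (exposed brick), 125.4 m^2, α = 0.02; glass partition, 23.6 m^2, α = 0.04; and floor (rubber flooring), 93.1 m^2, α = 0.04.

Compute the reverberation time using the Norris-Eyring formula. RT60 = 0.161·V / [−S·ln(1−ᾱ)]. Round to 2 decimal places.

0.87 seconds

Total surface area S = 93.1 + 125.4 + 23.6 + 93.1 = 335.2 m^2.
Absorption A = 93.1×0.56 + 125.4×0.02 + 23.6×0.04 + 93.1×0.04 = 59.312 sabins.
Mean coefficient ᾱ = A/S = 0.1769.
−S·ln(1−ᾱ) = −335.2 × ln(1 − 0.1769) = 65.256.
V = 11.5 × 8.1 × 3.8 = 353.97 m³.
T = 0.161·V/[−S·ln(1−ᾱ)] = 0.161·353.97/65.256 = 0.87 s.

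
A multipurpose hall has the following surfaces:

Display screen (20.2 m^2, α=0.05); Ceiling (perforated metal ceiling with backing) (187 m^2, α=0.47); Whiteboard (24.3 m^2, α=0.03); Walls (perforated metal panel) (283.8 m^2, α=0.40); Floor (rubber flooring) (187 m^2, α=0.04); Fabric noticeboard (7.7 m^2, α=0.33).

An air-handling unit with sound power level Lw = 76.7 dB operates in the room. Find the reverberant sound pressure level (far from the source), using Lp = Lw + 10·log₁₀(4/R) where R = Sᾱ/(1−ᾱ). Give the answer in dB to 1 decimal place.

A = 213.170 sabins; S = 710.0 m^2.
ᾱ = 0.3002, so room constant R = A/(1−ᾱ) = 304.616 m^2.
Lp = 76.7 + 10·log₁₀(4/304.616) = 76.7 + (-18.82) = 57.9 dB.

57.9 dB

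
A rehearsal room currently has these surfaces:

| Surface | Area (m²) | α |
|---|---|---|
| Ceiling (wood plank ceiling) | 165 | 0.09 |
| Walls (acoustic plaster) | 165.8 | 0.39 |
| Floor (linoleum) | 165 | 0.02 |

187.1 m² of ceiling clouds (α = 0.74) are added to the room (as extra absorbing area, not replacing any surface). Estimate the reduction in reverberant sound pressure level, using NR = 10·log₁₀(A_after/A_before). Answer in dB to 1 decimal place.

A_before = Σ Sᵢαᵢ = 165*0.09 + 165.8*0.39 + 165*0.02 = 82.812 sabins.
Treatment contributes 187.1·0.74 = 138.454 sabins.
A_after = 82.812 + 138.454 = 221.266 sabins.
NR = 10·log₁₀(221.266/82.812) = 4.3 dB.

4.3 dB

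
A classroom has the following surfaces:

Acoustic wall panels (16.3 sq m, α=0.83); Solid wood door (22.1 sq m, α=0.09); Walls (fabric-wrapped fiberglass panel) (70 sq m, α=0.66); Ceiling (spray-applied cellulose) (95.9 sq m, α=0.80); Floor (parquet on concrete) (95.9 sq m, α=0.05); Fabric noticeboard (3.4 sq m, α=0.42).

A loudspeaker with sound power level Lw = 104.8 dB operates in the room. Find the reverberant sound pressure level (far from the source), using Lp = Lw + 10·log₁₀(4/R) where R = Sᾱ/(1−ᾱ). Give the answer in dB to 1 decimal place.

86.4 dB

Σ(Sᵢαᵢ) = 16.3×0.83 + 22.1×0.09 + 70×0.66 + 95.9×0.80 + 95.9×0.05 + 3.4×0.42 = 144.661; total area S = 303.6 sq m.
ᾱ = 0.4765, so room constant R = A/(1−ᾱ) = 276.334 sq m.
Lp = 104.8 + 10·log₁₀(4/276.334) = 104.8 + (-18.39) = 86.4 dB.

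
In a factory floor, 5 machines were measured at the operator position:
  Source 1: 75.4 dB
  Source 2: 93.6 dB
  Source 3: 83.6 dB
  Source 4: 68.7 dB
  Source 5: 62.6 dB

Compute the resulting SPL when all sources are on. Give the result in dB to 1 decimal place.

94.1 dB

Σ 10^(Lᵢ/10) = 2.564e+09.
Combined level = 10 log₁₀(2.564e+09) = 94.1 dB.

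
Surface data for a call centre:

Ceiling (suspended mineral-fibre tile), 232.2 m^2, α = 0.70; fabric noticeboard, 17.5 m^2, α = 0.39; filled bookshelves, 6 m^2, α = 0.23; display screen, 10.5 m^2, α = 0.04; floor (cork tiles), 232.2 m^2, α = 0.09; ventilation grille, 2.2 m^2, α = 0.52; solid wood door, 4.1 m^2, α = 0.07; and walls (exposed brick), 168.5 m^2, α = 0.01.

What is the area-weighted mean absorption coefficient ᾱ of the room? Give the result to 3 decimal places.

0.290

S = Σ Sᵢ = 232.2 + 17.5 + 6 + 10.5 + 232.2 + 2.2 + 4.1 + 168.5 = 673.2 m^2.
Weighted sum Σ Sα = 195.179.
ᾱ = 195.179 / 673.2 = 0.290.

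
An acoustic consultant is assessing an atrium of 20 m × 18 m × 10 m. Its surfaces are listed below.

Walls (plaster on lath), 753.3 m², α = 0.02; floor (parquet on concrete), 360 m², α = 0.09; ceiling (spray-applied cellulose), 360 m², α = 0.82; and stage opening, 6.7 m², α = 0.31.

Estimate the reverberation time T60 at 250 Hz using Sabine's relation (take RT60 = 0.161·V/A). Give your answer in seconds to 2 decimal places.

Equivalent absorption area: A = 753.3·0.02 + 360·0.09 + 360·0.82 + 6.7·0.31 = 344.743 m².
Volume V = 20 × 18 × 10 = 3600 m³.
T = 0.161 V/A = 0.161·3600/344.743 = 1.68 s.

1.68 s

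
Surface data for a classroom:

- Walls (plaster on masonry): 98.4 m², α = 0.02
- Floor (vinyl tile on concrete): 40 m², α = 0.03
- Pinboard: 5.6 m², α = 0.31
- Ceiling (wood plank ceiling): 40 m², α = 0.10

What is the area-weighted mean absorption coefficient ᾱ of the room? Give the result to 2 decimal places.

0.05

S = Σ Sᵢ = 98.4 + 40 + 5.6 + 40 = 184.0 m².
A = 98.4*0.02 + 40*0.03 + 5.6*0.31 + 40*0.10 = 8.904 sabins.
ᾱ = 8.904 / 184.0 = 0.05.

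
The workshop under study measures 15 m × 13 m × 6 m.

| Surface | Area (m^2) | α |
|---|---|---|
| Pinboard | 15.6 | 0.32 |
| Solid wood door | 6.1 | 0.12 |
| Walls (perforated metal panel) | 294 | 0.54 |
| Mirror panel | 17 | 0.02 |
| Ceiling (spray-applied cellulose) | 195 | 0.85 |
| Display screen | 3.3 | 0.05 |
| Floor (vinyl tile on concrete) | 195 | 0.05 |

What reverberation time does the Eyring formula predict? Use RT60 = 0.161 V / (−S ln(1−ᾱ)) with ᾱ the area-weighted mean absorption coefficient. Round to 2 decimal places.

0.41 sec

Total surface area S = 15.6 + 6.1 + 294 + 17 + 195 + 3.3 + 195 = 726.0 m^2.
Absorption A = 15.6·0.32 + 6.1·0.12 + 294·0.54 + 17·0.02 + 195·0.85 + 3.3·0.05 + 195·0.05 = 340.489 sabins.
Mean coefficient ᾱ = A/S = 0.4690.
Eyring denominator: −S ln(1−ᾱ) = 459.553.
V = 15 × 13 × 6 = 1170 m³.
T = 0.161·V/[−S·ln(1−ᾱ)] = 0.161·1170/459.553 = 0.41 s.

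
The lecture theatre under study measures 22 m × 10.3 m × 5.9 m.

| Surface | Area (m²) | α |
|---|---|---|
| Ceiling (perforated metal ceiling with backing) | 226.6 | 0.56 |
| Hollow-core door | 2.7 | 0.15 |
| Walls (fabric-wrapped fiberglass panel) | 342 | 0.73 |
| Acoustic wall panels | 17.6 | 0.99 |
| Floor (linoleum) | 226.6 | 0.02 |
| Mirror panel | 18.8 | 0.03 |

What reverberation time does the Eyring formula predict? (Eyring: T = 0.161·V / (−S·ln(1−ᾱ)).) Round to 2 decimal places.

0.40 sec

S = Σ Sᵢ = 834.3 m².
Absorption A = 226.6×0.56 + 2.7×0.15 + 342×0.73 + 17.6×0.99 + 226.6×0.02 + 18.8×0.03 = 399.481 sabins.
Mean coefficient ᾱ = A/S = 0.4788.
−S·ln(1−ᾱ) = −834.3 × ln(1 − 0.4788) = 543.648.
V = 22 × 10.3 × 5.9 = 1336.94 m³.
RT60 = 0.161 × 1336.94 / 543.648 = 0.40 s.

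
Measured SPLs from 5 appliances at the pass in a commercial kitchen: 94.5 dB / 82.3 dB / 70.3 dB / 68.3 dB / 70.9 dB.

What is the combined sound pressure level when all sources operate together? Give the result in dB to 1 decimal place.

Σ 10^(Lᵢ/10) = 3.018e+09.
Back to dB: 10·log₁₀ Σ = 94.8 dB.

94.8 dB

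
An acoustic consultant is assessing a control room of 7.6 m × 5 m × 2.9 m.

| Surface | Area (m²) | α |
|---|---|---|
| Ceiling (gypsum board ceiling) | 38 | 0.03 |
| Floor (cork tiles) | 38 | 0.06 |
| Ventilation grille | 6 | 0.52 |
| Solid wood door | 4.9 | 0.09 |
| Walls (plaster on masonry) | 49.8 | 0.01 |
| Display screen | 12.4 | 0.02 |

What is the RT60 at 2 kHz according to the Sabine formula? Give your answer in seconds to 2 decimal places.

2.30 s

Total absorption A = 38·0.03 + 38·0.06 + 6·0.52 + 4.9·0.09 + 49.8·0.01 + 12.4·0.02
  = 1.140 + 2.280 + 3.120 + 0.441 + 0.498 + 0.248 = 7.727 m² sabins.
Room volume: 110.2 m³.
RT60 = 0.161 · V / A = 0.161 × 110.2 / 7.727 = 2.30 s.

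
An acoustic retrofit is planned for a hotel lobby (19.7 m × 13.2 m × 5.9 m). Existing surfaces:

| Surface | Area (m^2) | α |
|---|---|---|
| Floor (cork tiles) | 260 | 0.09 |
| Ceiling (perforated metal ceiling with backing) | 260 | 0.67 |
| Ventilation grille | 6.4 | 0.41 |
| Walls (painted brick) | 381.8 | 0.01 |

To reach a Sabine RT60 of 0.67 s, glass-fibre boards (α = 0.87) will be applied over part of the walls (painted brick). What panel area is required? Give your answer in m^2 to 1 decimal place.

191.4

Equivalent absorption area: A₁ = 260×0.09 + 260×0.67 + 6.4×0.41 + 381.8×0.01 = 204.042 m^2.
Required A₂ = 0.161·1534.236/0.67 = 368.675 sabins.
Absorption to add: 368.675 − 204.042 = 164.633 sabins.
Net gain per m^2: Δα = 0.87 − 0.01 = 0.86.
Area = ΔA/Δα = 164.633/0.86 = 191.4 m^2.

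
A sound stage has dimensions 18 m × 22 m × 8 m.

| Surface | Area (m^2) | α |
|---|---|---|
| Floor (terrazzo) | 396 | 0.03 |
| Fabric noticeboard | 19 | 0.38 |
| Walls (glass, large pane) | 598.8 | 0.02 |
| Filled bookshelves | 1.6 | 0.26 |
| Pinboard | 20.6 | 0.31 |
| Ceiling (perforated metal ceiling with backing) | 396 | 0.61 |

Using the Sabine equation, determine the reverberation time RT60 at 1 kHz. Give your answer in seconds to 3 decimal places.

1.825 seconds

Summing Sᵢαᵢ: 11.880 + 7.220 + 11.976 + 0.416 + 6.386 + 241.560 → A = 279.438 sabins.
Room volume: 3168 m³.
T = 0.161 V/A = 0.161·3168/279.438 = 1.825 s.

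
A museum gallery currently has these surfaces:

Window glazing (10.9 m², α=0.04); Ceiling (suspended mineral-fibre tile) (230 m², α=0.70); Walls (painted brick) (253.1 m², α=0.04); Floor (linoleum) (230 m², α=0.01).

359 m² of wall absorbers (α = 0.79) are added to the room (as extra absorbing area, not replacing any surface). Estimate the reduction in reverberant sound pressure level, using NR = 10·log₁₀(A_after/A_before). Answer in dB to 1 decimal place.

Total absorption A_before = 10.9·0.04 + 230·0.70 + 253.1·0.04 + 230·0.01
  = 0.436 + 161.000 + 10.124 + 2.300 = 173.860 m² sabins.
Added absorption = 359 × 0.79 = 283.610 sabins.
A_after = 173.860 + 283.610 = 457.470 sabins.
NR = 10·log₁₀(457.470/173.860) = 4.2 dB.

4.2 dB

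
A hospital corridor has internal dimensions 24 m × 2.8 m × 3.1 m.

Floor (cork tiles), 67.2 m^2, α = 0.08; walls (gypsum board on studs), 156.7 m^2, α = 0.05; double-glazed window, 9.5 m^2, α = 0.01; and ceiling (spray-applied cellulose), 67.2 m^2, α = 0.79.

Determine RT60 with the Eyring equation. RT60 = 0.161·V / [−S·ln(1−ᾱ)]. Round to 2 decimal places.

S = Σ Sᵢ = 300.6 m^2.
Σ(Sᵢαᵢ) = 67.2×0.08 + 156.7×0.05 + 9.5×0.01 + 67.2×0.79 = 66.394.
ᾱ = 66.394 / 300.6 = 0.2209.
Eyring denominator: −S ln(1−ᾱ) = 75.035.
V = 24 × 2.8 × 3.1 = 208.32 m³.
RT60 = 0.161 × 208.32 / 75.035 = 0.45 s.

0.45 s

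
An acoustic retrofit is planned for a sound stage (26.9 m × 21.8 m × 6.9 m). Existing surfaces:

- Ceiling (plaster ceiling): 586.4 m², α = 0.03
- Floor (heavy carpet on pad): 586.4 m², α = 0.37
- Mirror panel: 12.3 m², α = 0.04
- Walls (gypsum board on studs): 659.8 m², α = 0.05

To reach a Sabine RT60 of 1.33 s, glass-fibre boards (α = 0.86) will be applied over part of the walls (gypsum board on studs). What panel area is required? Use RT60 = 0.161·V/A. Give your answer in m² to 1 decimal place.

Total absorption A₁ = 586.4*0.03 + 586.4*0.37 + 12.3*0.04 + 659.8*0.05
  = 17.592 + 216.968 + 0.492 + 32.990 = 268.042 m² sabins.
V = 4046.298 m³. Target absorption A₂ = 0.161 × 4046.298 / 1.33 = 489.815 sabins.
Absorption to add: 489.815 − 268.042 = 221.773 sabins.
Each m² of panel replacing the walls (gypsum board on studs) adds (0.86 − 0.05) = 0.81 sabins.
Area = ΔA/Δα = 221.773/0.81 = 273.8 m².

273.8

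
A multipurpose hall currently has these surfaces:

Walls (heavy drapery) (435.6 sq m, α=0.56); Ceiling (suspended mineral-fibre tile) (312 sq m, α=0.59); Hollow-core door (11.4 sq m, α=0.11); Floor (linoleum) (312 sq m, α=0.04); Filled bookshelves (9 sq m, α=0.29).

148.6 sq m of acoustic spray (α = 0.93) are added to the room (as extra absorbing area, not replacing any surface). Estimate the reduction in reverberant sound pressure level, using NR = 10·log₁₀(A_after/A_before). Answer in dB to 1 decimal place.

1.2 dB

Total absorption A_before = 435.6×0.56 + 312×0.59 + 11.4×0.11 + 312×0.04 + 9×0.29
  = 243.936 + 184.080 + 1.254 + 12.480 + 2.610 = 444.360 sq m sabins.
Treatment contributes 148.6·0.93 = 138.198 sabins.
A_after = 444.360 + 138.198 = 582.558 sabins.
NR = 10·log₁₀(582.558/444.360) = 1.2 dB.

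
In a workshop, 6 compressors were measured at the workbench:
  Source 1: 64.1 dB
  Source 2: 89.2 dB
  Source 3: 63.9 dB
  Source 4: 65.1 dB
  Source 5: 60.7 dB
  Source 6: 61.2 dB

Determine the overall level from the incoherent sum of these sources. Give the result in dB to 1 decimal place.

Sum in the linear (power) domain: Σ 10^(Lᵢ/10) = 10^(64.1/10) + 10^(89.2/10) + 10^(63.9/10) + 10^(65.1/10) + 10^(60.7/10) + 10^(61.2/10) = 8.425e+08.
L_total = 10·log₁₀(8.425e+08) = 89.3 dB.

89.3 dB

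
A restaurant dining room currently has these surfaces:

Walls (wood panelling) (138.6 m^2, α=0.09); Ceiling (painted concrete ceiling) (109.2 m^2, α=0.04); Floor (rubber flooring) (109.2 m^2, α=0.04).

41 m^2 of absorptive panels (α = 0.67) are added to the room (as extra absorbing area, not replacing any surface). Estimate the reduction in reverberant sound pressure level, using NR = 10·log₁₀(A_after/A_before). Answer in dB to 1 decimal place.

A_before = Σ Sᵢαᵢ = 138.6×0.09 + 109.2×0.04 + 109.2×0.04 = 21.210 sabins.
Added absorption = 41 × 0.67 = 27.470 sabins.
New total A_after = 48.680 sabins.
Reduction = 10 log₁₀(A_after/A_before) = 10 log₁₀(2.2951) = 3.6 dB.

3.6 dB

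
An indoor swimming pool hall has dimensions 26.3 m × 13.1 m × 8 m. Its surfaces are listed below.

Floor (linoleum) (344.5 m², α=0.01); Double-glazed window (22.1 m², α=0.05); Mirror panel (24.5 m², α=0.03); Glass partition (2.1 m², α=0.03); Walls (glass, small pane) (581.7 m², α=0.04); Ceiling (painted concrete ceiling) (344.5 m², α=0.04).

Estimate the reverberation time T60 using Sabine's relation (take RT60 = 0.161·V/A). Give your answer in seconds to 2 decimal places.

Total absorption A = 344.5×0.01 + 22.1×0.05 + 24.5×0.03 + 2.1×0.03 + 581.7×0.04 + 344.5×0.04
  = 3.445 + 1.105 + 0.735 + 0.063 + 23.268 + 13.780 = 42.396 m² sabins.
Room volume: 2756.24 m³.
T = 0.161 V/A = 0.161·2756.24/42.396 = 10.47 s.

10.47 s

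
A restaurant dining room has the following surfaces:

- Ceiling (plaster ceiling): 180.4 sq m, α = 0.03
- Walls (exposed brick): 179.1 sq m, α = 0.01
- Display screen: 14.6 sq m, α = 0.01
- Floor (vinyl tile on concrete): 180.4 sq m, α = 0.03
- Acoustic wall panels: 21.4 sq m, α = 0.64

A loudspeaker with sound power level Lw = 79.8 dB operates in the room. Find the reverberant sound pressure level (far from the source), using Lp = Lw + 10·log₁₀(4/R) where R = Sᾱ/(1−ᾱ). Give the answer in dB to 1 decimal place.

71.4 dB

A = 26.457 sabins; S = 575.9 sq m.
ᾱ = 26.457/575.9 = 0.0459; R = Sᾱ/(1−ᾱ) = 26.457/(1−0.0459) = 27.730 sq m.
Lp = 79.8 + 10·log₁₀(4/27.730) = 79.8 + (-8.41) = 71.4 dB.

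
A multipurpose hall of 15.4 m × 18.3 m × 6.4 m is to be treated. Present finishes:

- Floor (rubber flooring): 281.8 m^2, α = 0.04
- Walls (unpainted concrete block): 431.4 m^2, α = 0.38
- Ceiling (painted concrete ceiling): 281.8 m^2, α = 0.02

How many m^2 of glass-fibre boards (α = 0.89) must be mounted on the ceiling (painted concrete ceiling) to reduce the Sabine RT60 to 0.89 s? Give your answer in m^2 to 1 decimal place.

167.2

Summing Sᵢαᵢ: 11.272 + 163.932 + 5.636 → A₁ = 180.840 sabins.
Required A₂ = 0.161·1803.648/0.89 = 326.278 sabins.
ΔA needed = 326.278 − 180.840 = 145.438 sabins.
Each m^2 of panel replacing the ceiling (painted concrete ceiling) adds (0.89 − 0.02) = 0.87 sabins.
Area = ΔA/Δα = 145.438/0.87 = 167.2 m^2.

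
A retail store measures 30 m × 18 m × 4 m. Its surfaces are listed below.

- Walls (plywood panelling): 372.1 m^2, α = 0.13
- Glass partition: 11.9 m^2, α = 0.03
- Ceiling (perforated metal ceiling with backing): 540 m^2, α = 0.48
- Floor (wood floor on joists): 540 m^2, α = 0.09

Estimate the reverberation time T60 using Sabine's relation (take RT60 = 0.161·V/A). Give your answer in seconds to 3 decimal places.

Summing Sᵢαᵢ: 48.373 + 0.357 + 259.200 + 48.600 → A = 356.530 sabins.
Volume V = 30 × 18 × 4 = 2160 m³.
T = 0.161 V/A = 0.161·2160/356.530 = 0.975 s.

0.975 sec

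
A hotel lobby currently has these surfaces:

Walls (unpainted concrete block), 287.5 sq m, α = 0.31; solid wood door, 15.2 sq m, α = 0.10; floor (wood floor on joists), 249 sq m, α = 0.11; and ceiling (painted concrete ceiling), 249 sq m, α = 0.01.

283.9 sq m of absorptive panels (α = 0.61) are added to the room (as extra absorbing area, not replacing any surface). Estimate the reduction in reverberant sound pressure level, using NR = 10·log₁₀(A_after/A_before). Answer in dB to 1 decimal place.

Equivalent absorption area: A_before = 287.5×0.31 + 15.2×0.10 + 249×0.11 + 249×0.01 = 120.525 sq m.
Treatment contributes 283.9·0.61 = 173.179 sabins.
New total A_after = 293.704 sabins.
NR = 10·log₁₀(293.704/120.525) = 3.9 dB.

3.9 dB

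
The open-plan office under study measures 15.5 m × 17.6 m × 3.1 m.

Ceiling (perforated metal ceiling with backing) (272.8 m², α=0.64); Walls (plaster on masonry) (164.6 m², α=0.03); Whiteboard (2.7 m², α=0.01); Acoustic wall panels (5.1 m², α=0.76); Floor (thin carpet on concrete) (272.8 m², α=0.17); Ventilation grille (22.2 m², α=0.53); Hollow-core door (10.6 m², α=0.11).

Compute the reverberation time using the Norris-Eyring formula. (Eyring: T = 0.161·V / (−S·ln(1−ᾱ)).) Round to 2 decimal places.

S = Σ Sᵢ = 750.8 m².
Absorption A = 272.8·0.64 + 164.6·0.03 + 2.7·0.01 + 5.1·0.76 + 272.8·0.17 + 22.2·0.53 + 10.6·0.11 = 242.741 sabins.
ᾱ = 242.741 / 750.8 = 0.3233.
−S·ln(1−ᾱ) = −750.8 × ln(1 − 0.3233) = 293.208.
V = 15.5 × 17.6 × 3.1 = 845.68 m³.
RT60 = 0.161 × 845.68 / 293.208 = 0.46 s.

0.46 seconds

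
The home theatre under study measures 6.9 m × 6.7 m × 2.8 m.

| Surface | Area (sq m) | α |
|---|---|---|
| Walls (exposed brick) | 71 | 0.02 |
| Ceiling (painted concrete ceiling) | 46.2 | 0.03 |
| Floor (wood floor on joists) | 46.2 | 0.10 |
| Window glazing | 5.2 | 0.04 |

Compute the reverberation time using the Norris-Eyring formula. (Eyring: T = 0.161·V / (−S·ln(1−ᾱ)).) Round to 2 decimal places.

S = Σ Sᵢ = 168.6 sq m.
Absorption A = 71·0.02 + 46.2·0.03 + 46.2·0.10 + 5.2·0.04 = 7.634 sabins.
ᾱ = 7.634 / 168.6 = 0.0453.
Eyring denominator: −S ln(1−ᾱ) = 7.816.
V = 6.9 × 6.7 × 2.8 = 129.444 m³.
RT60 = 0.161 × 129.444 / 7.816 = 2.67 s.

2.67 seconds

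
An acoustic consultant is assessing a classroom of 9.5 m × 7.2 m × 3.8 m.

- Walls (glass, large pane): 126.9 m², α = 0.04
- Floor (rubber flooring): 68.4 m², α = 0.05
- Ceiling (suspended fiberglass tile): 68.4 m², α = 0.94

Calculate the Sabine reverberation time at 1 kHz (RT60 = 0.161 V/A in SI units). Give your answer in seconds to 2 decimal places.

Summing Sᵢαᵢ: 5.076 + 3.420 + 64.296 → A = 72.792 sabins.
Room volume: 259.92 m³.
T = 0.161 V/A = 0.161·259.92/72.792 = 0.57 s.

0.57 sec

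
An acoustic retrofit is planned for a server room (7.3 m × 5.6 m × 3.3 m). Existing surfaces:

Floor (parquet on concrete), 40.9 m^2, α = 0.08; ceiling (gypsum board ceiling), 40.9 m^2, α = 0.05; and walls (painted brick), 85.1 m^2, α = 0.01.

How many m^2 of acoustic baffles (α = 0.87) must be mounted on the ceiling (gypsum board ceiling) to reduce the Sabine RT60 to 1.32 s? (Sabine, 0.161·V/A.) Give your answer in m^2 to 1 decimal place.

A₁ = Σ Sᵢαᵢ = 40.9*0.08 + 40.9*0.05 + 85.1*0.01 = 6.168 sabins.
V = 134.904 m³. Target absorption A₂ = 0.161 × 134.904 / 1.32 = 16.454 sabins.
Absorption to add: 16.454 − 6.168 = 10.286 sabins.
Net gain per m^2: Δα = 0.87 − 0.05 = 0.82.
Panel area = 10.286 / 0.82 = 12.5 m^2.

12.5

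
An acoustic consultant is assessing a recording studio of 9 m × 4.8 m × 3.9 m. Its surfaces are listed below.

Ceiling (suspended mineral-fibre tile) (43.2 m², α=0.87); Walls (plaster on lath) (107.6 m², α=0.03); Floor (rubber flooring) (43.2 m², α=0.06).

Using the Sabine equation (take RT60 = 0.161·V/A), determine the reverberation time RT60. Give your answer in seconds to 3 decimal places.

0.625 s

Total absorption A = 43.2*0.87 + 107.6*0.03 + 43.2*0.06
  = 37.584 + 3.228 + 2.592 = 43.404 m² sabins.
Volume V = 9 × 4.8 × 3.9 = 168.48 m³.
T = 0.161 V/A = 0.161·168.48/43.404 = 0.625 s.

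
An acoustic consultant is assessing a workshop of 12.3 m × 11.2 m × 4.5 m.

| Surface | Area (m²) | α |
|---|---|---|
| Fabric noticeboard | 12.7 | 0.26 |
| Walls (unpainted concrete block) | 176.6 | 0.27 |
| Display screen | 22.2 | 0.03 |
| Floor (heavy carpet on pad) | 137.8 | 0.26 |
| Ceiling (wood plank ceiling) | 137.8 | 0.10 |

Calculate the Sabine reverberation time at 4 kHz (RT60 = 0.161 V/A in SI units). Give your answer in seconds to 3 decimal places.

0.986 sec

Equivalent absorption area: A = 12.7×0.26 + 176.6×0.27 + 22.2×0.03 + 137.8×0.26 + 137.8×0.10 = 101.258 m².
Volume V = 12.3 × 11.2 × 4.5 = 619.92 m³.
Sabine: RT60 = 0.161 × 619.92 / 101.258 = 0.986 s.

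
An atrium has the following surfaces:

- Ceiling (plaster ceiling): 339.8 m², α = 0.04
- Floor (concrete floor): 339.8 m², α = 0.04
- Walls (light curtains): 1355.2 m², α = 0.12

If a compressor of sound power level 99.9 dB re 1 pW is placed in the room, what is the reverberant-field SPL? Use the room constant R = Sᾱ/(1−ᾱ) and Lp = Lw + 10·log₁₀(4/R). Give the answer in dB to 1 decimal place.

A = 189.808 sabins; S = 2034.8 m².
ᾱ = 0.0933, so room constant R = A/(1−ᾱ) = 209.339 m².
Lp = 99.9 + 10·log₁₀(4/209.339) = 99.9 + (-17.19) = 82.7 dB.

82.7 dB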